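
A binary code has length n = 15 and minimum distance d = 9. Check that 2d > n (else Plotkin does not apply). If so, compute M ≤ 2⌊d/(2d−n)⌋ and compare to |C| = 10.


Plotkin bound M ≤ 6; given |C| = 10 > bound (violated).

Check applicability: 2d = 18, n = 15.
2d − n = 3 > 0, so Plotkin applies.
Compute d/(2d−n) = 9/3 ≈ 3.0000.
⌊d/(2d−n)⌋ = 3.
Plotkin bound: M ≤ 2·3 = 6.
Given |C| = 10, check: VIOLATED.
This |C| is above the Plotkin bound, so no binary code with n = 15, d = 9 and 10 codewords exists.


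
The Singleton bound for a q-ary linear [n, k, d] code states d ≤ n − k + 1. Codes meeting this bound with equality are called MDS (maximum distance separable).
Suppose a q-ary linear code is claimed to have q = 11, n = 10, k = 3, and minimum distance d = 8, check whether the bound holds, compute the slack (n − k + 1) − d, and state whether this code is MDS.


Singleton RHS = n − k + 1 = 8, slack = 0, bound satisfied, MDS.

Singleton bound: d ≤ n − k + 1.
Here n = 10, k = 3, so n − k + 1 = 8.
Given d = 8, check d ≤ 8: YES.
Slack = (n − k + 1) − d = 0.
The code is MDS (slack = 0).
Description: the claimed parameters are [10, 3, 8]_11; such a code would be MDS (meets Singleton bound).


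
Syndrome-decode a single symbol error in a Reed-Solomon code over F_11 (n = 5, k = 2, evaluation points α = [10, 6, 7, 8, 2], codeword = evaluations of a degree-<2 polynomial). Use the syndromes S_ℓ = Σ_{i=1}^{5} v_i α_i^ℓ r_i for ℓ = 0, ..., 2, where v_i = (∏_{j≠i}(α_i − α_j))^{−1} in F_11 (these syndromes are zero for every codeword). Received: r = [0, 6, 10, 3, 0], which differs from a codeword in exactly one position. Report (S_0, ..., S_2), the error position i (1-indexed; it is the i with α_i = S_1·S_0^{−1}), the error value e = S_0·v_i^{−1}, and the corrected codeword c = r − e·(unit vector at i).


S = (7, 3, 6), error at position 5, error magnitude e = 10, c = [0, 6, 10, 3, 1].

Step 1: column multipliers v_i = (∏_{j≠i}(α_i − α_j))^{−1} mod 11.
  i = 1 (α = 10): (10−6)(10−7)(10−8)(10−2) = 4·3·2·8 = 192 ≡ 5, so v_1 = 5^{−1} = 9 (mod 11).
  i = 2 (α = 6): (6−10)(6−7)(6−8)(6−2) = (−4)·(−1)·(−2)·4 = −32 ≡ 1, so v_2 = 1^{−1} = 1 (mod 11).
  i = 3 (α = 7): (7−10)(7−6)(7−8)(7−2) = (−3)·1·(−1)·5 = 15 ≡ 4, so v_3 = 4^{−1} = 3 (mod 11).
  i = 4 (α = 8): (8−10)(8−6)(8−7)(8−2) = (−2)·2·1·6 = −24 ≡ 9, so v_4 = 9^{−1} = 5 (mod 11).
  i = 5 (α = 2): (2−10)(2−6)(2−7)(2−8) = (−8)·(−4)·(−5)·(−6) = 960 ≡ 3, so v_5 = 3^{−1} = 4 (mod 11).
  v = [9, 1, 3, 5, 4].
Step 2: syndromes of r = [0, 6, 10, 3, 0] (all sums mod 11).
  S_0 = Σ v_i r_i = 9·0 + 1·6 + 3·10 + 5·3 + 4·0 = 51 ≡ 7.
  S_1 = Σ v_i α_i r_i = 9·10·0 + 1·6·6 + 3·7·10 + 5·8·3 + 4·2·0 = 366 ≡ 3.
  α_i^2 mod 11 = [1, 3, 5, 9, 4].
  S_2 = Σ v_i α_i^2 r_i = 9·1·0 + 1·3·6 + 3·5·10 + 5·9·3 + 4·4·0 = 303 ≡ 6.
  S = (7, 3, 6) ≠ 0, so r is not a codeword (an error is present).
Step 3: locate the error. For a single error e at position i, S_ℓ = v_i·e·α_i^ℓ, so α_err = S_1/S_0.
  S_0^{−1} = 7^{−1} = 8 (mod 11), so α_err = 3·8 = 24 ≡ 2 = α_5. Error position i = 5.
  Consistency check: S_2/S_1 = 6·4 = 24 ≡ 2 = α_err ✓ (single-error assumption holds).
Step 4: error magnitude e = S_0/v_5 = S_0·∏_{j≠5}(α_5 − α_j) = 7·3 = 21 ≡ 10 (mod 11).
Step 5: correct position 5: c_5 = r_5 − e = 0 − 10 ≡ 1 (mod 11). Hence c = [0, 6, 10, 3, 1].
  Check: interpolating c through the α_i gives m(x) = 4 + 4·x (degree < 2) with m(α_i) = c_i for every i, so c is indeed a codeword.


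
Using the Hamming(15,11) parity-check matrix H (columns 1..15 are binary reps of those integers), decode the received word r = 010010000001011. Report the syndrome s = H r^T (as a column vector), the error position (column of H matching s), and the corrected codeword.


s = (1, 0, 1, 0)^T, error position = 10, corrected codeword c = 010010000101011

Compute s = H r^T mod 2 one row at a time:
  s_1 = 0 + 0 + 0 + 0 + 1 + 0 + 1 + 1 = 3 ≡ 1 (mod 2).
  s_2 = 0 + 1 + 0 + 0 + 1 + 0 + 1 + 1 = 4 ≡ 0 (mod 2).
  s_3 = 1 + 0 + 0 + 0 + 0 + 0 + 1 + 1 = 3 ≡ 1 (mod 2).
  s_4 = 0 + 0 + 1 + 0 + 0 + 0 + 0 + 1 = 2 ≡ 0 (mod 2).
s = (1, 0, 1, 0)^T — this equals column 10 of H (binary 1010), so error is at position 10.
Correct: flip bit 10 of r = 010010000001011 to get c = 010010000101011.


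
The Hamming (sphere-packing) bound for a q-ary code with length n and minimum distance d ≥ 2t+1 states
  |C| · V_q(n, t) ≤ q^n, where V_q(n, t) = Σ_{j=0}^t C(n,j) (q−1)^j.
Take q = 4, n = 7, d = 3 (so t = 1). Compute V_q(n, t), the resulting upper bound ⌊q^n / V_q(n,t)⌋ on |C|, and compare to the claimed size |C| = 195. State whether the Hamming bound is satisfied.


V_q(n, t) = 22, q^n = 16384, Hamming bound = 744, |C| = 195 ≤ bound (satisfied).

Step 1: Compute V_q(n, t) = Σ_{j=0}^1 C(n, j) (q−1)^j.
  j = 0: C(7,0)·(3)^0 = 1·1 = 1.
  j = 1: C(7,1)·(3)^1 = 7·3 = 21.
  V_q(n, t) = 1 + 21 = 22.
Step 2: q^n = 4^7 = 16384.
Step 3: Hamming bound ⌊q^n / V_q(n,t)⌋ = ⌊16384/22⌋ = 744.
Step 4: Compare |C| = 195 to 744: satisfied.
The claimed |C| lies below the Hamming bound.


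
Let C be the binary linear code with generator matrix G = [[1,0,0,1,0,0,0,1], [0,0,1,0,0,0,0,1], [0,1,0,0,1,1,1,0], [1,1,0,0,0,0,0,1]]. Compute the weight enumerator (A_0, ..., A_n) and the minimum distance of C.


Weight distribution: A_0 = 1, A_2 = 2, A_3 = 4, A_4 = 3, A_5 = 2, A_6 = 2, A_7 = 2. Minimum distance d = 2.

Enumerate all 2^4 = 16 messages m ∈ F_2^4.
For each, compute codeword c = mG in F_2^8, then tally its weight.
  m = 0000 → c = 00000000, weight = 0.
  m = 1000 → c = 10010001, weight = 3.
  m = 0100 → c = 00100001, weight = 2.
  m = 1100 → c = 10110000, weight = 3.
  m = 0010 → c = 01001110, weight = 4.
  m = 1010 → c = 11011111, weight = 7.
  m = 0110 → c = 01101111, weight = 6.
  m = 1110 → c = 11111110, weight = 7.
  m = 0001 → c = 11000001, weight = 3.
  m = 1001 → c = 01010000, weight = 2.
  m = 0101 → c = 11100000, weight = 3.
  m = 1101 → c = 01110001, weight = 4.
  m = 0011 → c = 10001111, weight = 5.
  m = 1011 → c = 00011110, weight = 4.
  m = 0111 → c = 10101110, weight = 5.
  m = 1111 → c = 00111111, weight = 6.
Tally weights:
  weight 0: 1 codewords.
  weight 2: 2 codewords.
  weight 3: 4 codewords.
  weight 4: 3 codewords.
  weight 5: 2 codewords.
  weight 6: 2 codewords.
  weight 7: 2 codewords.
Minimum distance d = smallest w > 0 with A_w > 0 = 2.
Sanity: Σ A_w = 16 = 2^4 = 16 ✓.


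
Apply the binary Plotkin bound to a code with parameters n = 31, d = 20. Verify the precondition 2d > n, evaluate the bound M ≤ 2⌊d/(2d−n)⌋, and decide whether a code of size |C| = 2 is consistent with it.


Plotkin bound M ≤ 4; given |C| = 2 ≤ bound (satisfied).

Check applicability: 2d = 40, n = 31.
2d − n = 9 > 0, so Plotkin applies.
Compute d/(2d−n) = 20/9 ≈ 2.2222.
⌊d/(2d−n)⌋ = 2.
Plotkin bound: M ≤ 2·2 = 4.
Given |C| = 2, check: satisfied.
This |C| is below the Plotkin bound.


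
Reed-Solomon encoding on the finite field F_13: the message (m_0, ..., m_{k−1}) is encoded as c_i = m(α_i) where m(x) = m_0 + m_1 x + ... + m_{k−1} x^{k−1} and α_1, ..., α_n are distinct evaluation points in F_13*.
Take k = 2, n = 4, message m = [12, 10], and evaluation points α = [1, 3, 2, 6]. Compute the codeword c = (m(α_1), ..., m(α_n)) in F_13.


c = [9, 3, 6, 7]

Message polynomial: m(x) = 12 + 10·x (mod 13).
For each evaluation point α_i, compute m(α_i) mod 13:
  α_1 = 1: Horner steps 10 → 9, so m(1) = 9.
  α_2 = 3: Horner steps 10 → 3, so m(3) = 3.
  α_3 = 2: Horner steps 10 → 6, so m(2) = 6.
  α_4 = 6: Horner steps 10 → 7, so m(6) = 7.
Codeword c = [9, 3, 6, 7] ∈ F_13^4.


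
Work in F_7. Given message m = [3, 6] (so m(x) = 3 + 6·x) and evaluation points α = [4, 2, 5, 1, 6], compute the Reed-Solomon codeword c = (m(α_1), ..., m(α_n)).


c = [6, 1, 5, 2, 4]

Message polynomial: m(x) = 3 + 6·x (mod 7).
For each evaluation point α_i, compute m(α_i) mod 7:
  α_1 = 4: Horner steps 6 → 6, so m(4) = 6.
  α_2 = 2: Horner steps 6 → 1, so m(2) = 1.
  α_3 = 5: Horner steps 6 → 5, so m(5) = 5.
  α_4 = 1: Horner steps 6 → 2, so m(1) = 2.
  α_5 = 6: Horner steps 6 → 4, so m(6) = 4.
Codeword c = [6, 1, 5, 2, 4] ∈ F_7^5.


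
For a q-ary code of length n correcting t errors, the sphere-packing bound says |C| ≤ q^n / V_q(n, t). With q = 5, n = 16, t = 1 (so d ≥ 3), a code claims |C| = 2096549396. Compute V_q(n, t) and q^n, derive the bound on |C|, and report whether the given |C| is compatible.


V_q(n, t) = 65, q^n = 152587890625, Hamming bound = 2347506009, |C| = 2096549396 ≤ bound (satisfied).

Step 1: Compute V_q(n, t) = Σ_{j=0}^1 C(n, j) (q−1)^j.
  j = 0: C(16,0)·(4)^0 = 1·1 = 1.
  j = 1: C(16,1)·(4)^1 = 16·4 = 64.
  V_q(n, t) = 1 + 64 = 65.
Step 2: q^n = 5^16 = 152587890625.
Step 3: Hamming bound ⌊q^n / V_q(n,t)⌋ = ⌊152587890625/65⌋ = 2347506009.
Step 4: Compare |C| = 2096549396 to 2347506009: satisfied.
The claimed |C| lies below the Hamming bound.


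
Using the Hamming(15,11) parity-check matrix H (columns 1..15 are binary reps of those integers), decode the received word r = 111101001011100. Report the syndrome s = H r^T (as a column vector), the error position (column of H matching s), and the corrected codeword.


s = (0, 0, 0, 1)^T, error position = 1, corrected codeword c = 011101001011100

Compute s = H r^T mod 2 one row at a time:
  s_1 = 0 + 1 + 0 + 1 + 1 + 1 + 0 + 0 = 4 ≡ 0 (mod 2).
  s_2 = 1 + 0 + 1 + 0 + 1 + 1 + 0 + 0 = 4 ≡ 0 (mod 2).
  s_3 = 1 + 1 + 1 + 0 + 0 + 1 + 0 + 0 = 4 ≡ 0 (mod 2).
  s_4 = 1 + 1 + 0 + 0 + 1 + 1 + 1 + 0 = 5 ≡ 1 (mod 2).
s = (0, 0, 0, 1)^T — this equals column 1 of H (binary 0001), so error is at position 1.
Correct: flip bit 1 of r = 111101001011100 to get c = 011101001011100.


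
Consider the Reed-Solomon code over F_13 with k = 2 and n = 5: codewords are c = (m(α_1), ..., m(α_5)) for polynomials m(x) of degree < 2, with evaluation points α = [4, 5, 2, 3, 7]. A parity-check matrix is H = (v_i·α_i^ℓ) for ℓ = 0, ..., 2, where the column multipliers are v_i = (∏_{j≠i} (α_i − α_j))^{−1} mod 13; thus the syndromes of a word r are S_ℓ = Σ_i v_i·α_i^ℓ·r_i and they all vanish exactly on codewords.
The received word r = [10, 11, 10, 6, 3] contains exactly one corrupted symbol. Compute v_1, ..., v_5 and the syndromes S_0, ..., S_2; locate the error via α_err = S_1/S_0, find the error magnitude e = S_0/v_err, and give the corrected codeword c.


S = (10, 1, 4), error at position 1, error magnitude e = 8, c = [2, 11, 10, 6, 3].

Step 1: column multipliers v_i = (∏_{j≠i}(α_i − α_j))^{−1} mod 13.
  i = 1 (α = 4): (4−5)(4−2)(4−3)(4−7) = (−1)·2·1·(−3) = 6 ≡ 6, so v_1 = 6^{−1} = 11 (mod 13).
  i = 2 (α = 5): (5−4)(5−2)(5−3)(5−7) = 1·3·2·(−2) = −12 ≡ 1, so v_2 = 1^{−1} = 1 (mod 13).
  i = 3 (α = 2): (2−4)(2−5)(2−3)(2−7) = (−2)·(−3)·(−1)·(−5) = 30 ≡ 4, so v_3 = 4^{−1} = 10 (mod 13).
  i = 4 (α = 3): (3−4)(3−5)(3−2)(3−7) = (−1)·(−2)·1·(−4) = −8 ≡ 5, so v_4 = 5^{−1} = 8 (mod 13).
  i = 5 (α = 7): (7−4)(7−5)(7−2)(7−3) = 3·2·5·4 = 120 ≡ 3, so v_5 = 3^{−1} = 9 (mod 13).
  v = [11, 1, 10, 8, 9].
Step 2: syndromes of r = [10, 11, 10, 6, 3] (all sums mod 13).
  S_0 = Σ v_i r_i = 11·10 + 1·11 + 10·10 + 8·6 + 9·3 = 296 ≡ 10.
  S_1 = Σ v_i α_i r_i = 11·4·10 + 1·5·11 + 10·2·10 + 8·3·6 + 9·7·3 = 1028 ≡ 1.
  α_i^2 mod 13 = [3, 12, 4, 9, 10].
  S_2 = Σ v_i α_i^2 r_i = 11·3·10 + 1·12·11 + 10·4·10 + 8·9·6 + 9·10·3 = 1564 ≡ 4.
  S = (10, 1, 4) ≠ 0, so r is not a codeword (an error is present).
Step 3: locate the error. For a single error e at position i, S_ℓ = v_i·e·α_i^ℓ, so α_err = S_1/S_0.
  S_0^{−1} = 10^{−1} = 4 (mod 13), so α_err = 1·4 = 4 ≡ 4 = α_1. Error position i = 1.
  Consistency check: S_2/S_1 = 4·1 = 4 ≡ 4 = α_err ✓ (single-error assumption holds).
Step 4: error magnitude e = S_0/v_1 = S_0·∏_{j≠1}(α_1 − α_j) = 10·6 = 60 ≡ 8 (mod 13).
Step 5: correct position 1: c_1 = r_1 − e = 10 − 8 ≡ 2 (mod 13). Hence c = [2, 11, 10, 6, 3].
  Check: interpolating c through the α_i gives m(x) = 5 + 9·x (degree < 2) with m(α_i) = c_i for every i, so c is indeed a codeword.


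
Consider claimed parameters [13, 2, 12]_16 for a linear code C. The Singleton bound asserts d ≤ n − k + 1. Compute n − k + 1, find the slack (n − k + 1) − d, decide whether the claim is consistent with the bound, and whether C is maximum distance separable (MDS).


Singleton RHS = n − k + 1 = 12, slack = 0, bound satisfied, MDS.

Singleton bound: d ≤ n − k + 1.
Here n = 13, k = 2, so n − k + 1 = 12.
Given d = 12, check d ≤ 12: YES.
Slack = (n − k + 1) − d = 0.
The code is MDS (slack = 0).
Description: the claimed parameters are [13, 2, 12]_16; such a code would be MDS (meets Singleton bound).


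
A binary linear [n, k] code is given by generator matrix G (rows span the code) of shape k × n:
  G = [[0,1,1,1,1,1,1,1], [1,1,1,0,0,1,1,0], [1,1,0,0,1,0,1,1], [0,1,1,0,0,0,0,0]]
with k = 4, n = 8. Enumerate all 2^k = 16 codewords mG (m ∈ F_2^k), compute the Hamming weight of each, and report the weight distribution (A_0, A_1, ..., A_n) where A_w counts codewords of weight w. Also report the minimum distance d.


Weight distribution: A_0 = 1, A_2 = 1, A_3 = 3, A_4 = 5, A_5 = 4, A_6 = 1, A_7 = 1. Minimum distance d = 2.

Enumerate all 2^4 = 16 messages m ∈ F_2^4.
For each, compute codeword c = mG in F_2^8, then tally its weight.
  m = 0000 → c = 00000000, weight = 0.
  m = 1000 → c = 01111111, weight = 7.
  m = 0100 → c = 11100110, weight = 5.
  m = 1100 → c = 10011001, weight = 4.
  m = 0010 → c = 11001011, weight = 5.
  m = 1010 → c = 10110100, weight = 4.
  m = 0110 → c = 00101101, weight = 4.
  m = 1110 → c = 01010010, weight = 3.
  m = 0001 → c = 01100000, weight = 2.
  m = 1001 → c = 00011111, weight = 5.
  m = 0101 → c = 10000110, weight = 3.
  m = 1101 → c = 11111001, weight = 6.
  m = 0011 → c = 10101011, weight = 5.
  m = 1011 → c = 11010100, weight = 4.
  m = 0111 → c = 01001101, weight = 4.
  m = 1111 → c = 00110010, weight = 3.
Tally weights:
  weight 0: 1 codewords.
  weight 2: 1 codewords.
  weight 3: 3 codewords.
  weight 4: 5 codewords.
  weight 5: 4 codewords.
  weight 6: 1 codewords.
  weight 7: 1 codewords.
Minimum distance d = smallest w > 0 with A_w > 0 = 2.
Sanity: Σ A_w = 16 = 2^4 = 16 ✓.


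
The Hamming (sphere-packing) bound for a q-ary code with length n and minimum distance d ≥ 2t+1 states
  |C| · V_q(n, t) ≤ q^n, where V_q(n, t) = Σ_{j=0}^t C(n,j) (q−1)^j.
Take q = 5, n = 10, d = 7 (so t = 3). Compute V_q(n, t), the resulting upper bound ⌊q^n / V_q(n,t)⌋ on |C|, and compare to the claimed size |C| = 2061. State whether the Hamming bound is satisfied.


V_q(n, t) = 8441, q^n = 9765625, Hamming bound = 1156, |C| = 2061 > bound (violated).

Step 1: Compute V_q(n, t) = Σ_{j=0}^3 C(n, j) (q−1)^j.
  j = 0: C(10,0)·(4)^0 = 1·1 = 1.
  j = 1: C(10,1)·(4)^1 = 10·4 = 40.
  j = 2: C(10,2)·(4)^2 = 45·16 = 720.
  j = 3: C(10,3)·(4)^3 = 120·64 = 7680.
  V_q(n, t) = 1 + 40 + 720 + 7680 = 8441.
Step 2: q^n = 5^10 = 9765625.
Step 3: Hamming bound ⌊q^n / V_q(n,t)⌋ = ⌊9765625/8441⌋ = 1156.
Step 4: Compare |C| = 2061 to 1156: violated.
The claimed |C| lies above the Hamming bound, so no 5-ary code of length 10 with d ≥ 7 can have 2061 codewords.


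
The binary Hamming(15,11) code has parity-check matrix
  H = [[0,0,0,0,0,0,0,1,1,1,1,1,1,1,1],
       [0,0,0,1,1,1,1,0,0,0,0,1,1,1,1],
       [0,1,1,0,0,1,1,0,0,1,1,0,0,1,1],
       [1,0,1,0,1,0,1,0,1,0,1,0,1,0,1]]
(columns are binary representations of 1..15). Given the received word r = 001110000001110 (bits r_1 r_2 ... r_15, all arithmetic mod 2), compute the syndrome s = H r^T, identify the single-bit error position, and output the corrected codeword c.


s = (1, 1, 0, 1)^T, error position = 13, corrected codeword c = 001110000001010

Compute s = H r^T mod 2 one row at a time:
  s_1 = 0 + 0 + 0 + 0 + 1 + 1 + 1 + 0 = 3 ≡ 1 (mod 2).
  s_2 = 1 + 1 + 0 + 0 + 1 + 1 + 1 + 0 = 5 ≡ 1 (mod 2).
  s_3 = 0 + 1 + 0 + 0 + 0 + 0 + 1 + 0 = 2 ≡ 0 (mod 2).
  s_4 = 0 + 1 + 1 + 0 + 0 + 0 + 1 + 0 = 3 ≡ 1 (mod 2).
s = (1, 1, 0, 1)^T — this equals column 13 of H (binary 1101), so error is at position 13.
Correct: flip bit 13 of r = 001110000001110 to get c = 001110000001010.


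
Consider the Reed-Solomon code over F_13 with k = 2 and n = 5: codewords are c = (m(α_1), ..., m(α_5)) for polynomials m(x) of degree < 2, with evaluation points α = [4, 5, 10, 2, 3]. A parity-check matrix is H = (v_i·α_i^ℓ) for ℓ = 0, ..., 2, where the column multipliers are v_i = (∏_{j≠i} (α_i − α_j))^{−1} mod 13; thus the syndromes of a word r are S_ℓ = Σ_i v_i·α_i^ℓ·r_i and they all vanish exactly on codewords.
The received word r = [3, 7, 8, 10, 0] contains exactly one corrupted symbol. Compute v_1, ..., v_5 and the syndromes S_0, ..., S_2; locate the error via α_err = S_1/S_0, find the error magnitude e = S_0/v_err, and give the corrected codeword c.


S = (3, 2, 10), error at position 2, error magnitude e = 1, c = [3, 6, 8, 10, 0].

Step 1: column multipliers v_i = (∏_{j≠i}(α_i − α_j))^{−1} mod 13.
  i = 1 (α = 4): (4−5)(4−10)(4−2)(4−3) = (−1)·(−6)·2·1 = 12 ≡ 12, so v_1 = 12^{−1} = 12 (mod 13).
  i = 2 (α = 5): (5−4)(5−10)(5−2)(5−3) = 1·(−5)·3·2 = −30 ≡ 9, so v_2 = 9^{−1} = 3 (mod 13).
  i = 3 (α = 10): (10−4)(10−5)(10−2)(10−3) = 6·5·8·7 = 1680 ≡ 3, so v_3 = 3^{−1} = 9 (mod 13).
  i = 4 (α = 2): (2−4)(2−5)(2−10)(2−3) = (−2)·(−3)·(−8)·(−1) = 48 ≡ 9, so v_4 = 9^{−1} = 3 (mod 13).
  i = 5 (α = 3): (3−4)(3−5)(3−10)(3−2) = (−1)·(−2)·(−7)·1 = −14 ≡ 12, so v_5 = 12^{−1} = 12 (mod 13).
  v = [12, 3, 9, 3, 12].
Step 2: syndromes of r = [3, 7, 8, 10, 0] (all sums mod 13).
  S_0 = Σ v_i r_i = 12·3 + 3·7 + 9·8 + 3·10 + 12·0 = 159 ≡ 3.
  S_1 = Σ v_i α_i r_i = 12·4·3 + 3·5·7 + 9·10·8 + 3·2·10 + 12·3·0 = 1029 ≡ 2.
  α_i^2 mod 13 = [3, 12, 9, 4, 9].
  S_2 = Σ v_i α_i^2 r_i = 12·3·3 + 3·12·7 + 9·9·8 + 3·4·10 + 12·9·0 = 1128 ≡ 10.
  S = (3, 2, 10) ≠ 0, so r is not a codeword (an error is present).
Step 3: locate the error. For a single error e at position i, S_ℓ = v_i·e·α_i^ℓ, so α_err = S_1/S_0.
  S_0^{−1} = 3^{−1} = 9 (mod 13), so α_err = 2·9 = 18 ≡ 5 = α_2. Error position i = 2.
  Consistency check: S_2/S_1 = 10·7 = 70 ≡ 5 = α_err ✓ (single-error assumption holds).
Step 4: error magnitude e = S_0/v_2 = S_0·∏_{j≠2}(α_2 − α_j) = 3·9 = 27 ≡ 1 (mod 13).
Step 5: correct position 2: c_2 = r_2 − e = 7 − 1 ≡ 6 (mod 13). Hence c = [3, 6, 8, 10, 0].
  Check: interpolating c through the α_i gives m(x) = 4 + 3·x (degree < 2) with m(α_i) = c_i for every i, so c is indeed a codeword.


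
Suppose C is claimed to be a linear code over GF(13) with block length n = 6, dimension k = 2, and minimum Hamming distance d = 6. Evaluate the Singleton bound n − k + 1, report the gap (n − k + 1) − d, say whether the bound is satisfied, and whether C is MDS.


Singleton RHS = n − k + 1 = 5, slack = -1, bound violated (no such code; not MDS).

Singleton bound: d ≤ n − k + 1.
Here n = 6, k = 2, so n − k + 1 = 5.
Given d = 6, check d ≤ 5: NO.
Slack = (n − k + 1) − d = -1.
The slack is negative: d = 6 exceeds n − k + 1 = 5 by 1, so the Singleton bound is violated and no linear [6, 2, 6]_13 code can exist. In particular it is not MDS (MDS requires d = n − k + 1 exactly).
Description: the claimed parameters are [6, 2, 6]_13; such a code would be impossible (violates the Singleton bound).


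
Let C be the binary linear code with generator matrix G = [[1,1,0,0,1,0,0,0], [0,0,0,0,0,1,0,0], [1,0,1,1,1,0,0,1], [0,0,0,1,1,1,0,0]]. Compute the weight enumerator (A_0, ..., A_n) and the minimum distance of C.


Weight distribution: A_0 = 1, A_1 = 1, A_2 = 1, A_3 = 4, A_4 = 5, A_5 = 3, A_6 = 1. Minimum distance d = 1.

Enumerate all 2^4 = 16 messages m ∈ F_2^4.
For each, compute codeword c = mG in F_2^8, then tally its weight.
  m = 0000 → c = 00000000, weight = 0.
  m = 1000 → c = 11001000, weight = 3.
  m = 0100 → c = 00000100, weight = 1.
  m = 1100 → c = 11001100, weight = 4.
  m = 0010 → c = 10111001, weight = 5.
  m = 1010 → c = 01110001, weight = 4.
  m = 0110 → c = 10111101, weight = 6.
  m = 1110 → c = 01110101, weight = 5.
  m = 0001 → c = 00011100, weight = 3.
  m = 1001 → c = 11010100, weight = 4.
  m = 0101 → c = 00011000, weight = 2.
  m = 1101 → c = 11010000, weight = 3.
  m = 0011 → c = 10100101, weight = 4.
  m = 1011 → c = 01101101, weight = 5.
  m = 0111 → c = 10100001, weight = 3.
  m = 1111 → c = 01101001, weight = 4.
Tally weights:
  weight 0: 1 codewords.
  weight 1: 1 codewords.
  weight 2: 1 codewords.
  weight 3: 4 codewords.
  weight 4: 5 codewords.
  weight 5: 3 codewords.
  weight 6: 1 codewords.
Minimum distance d = smallest w > 0 with A_w > 0 = 1.
Sanity: Σ A_w = 16 = 2^4 = 16 ✓.


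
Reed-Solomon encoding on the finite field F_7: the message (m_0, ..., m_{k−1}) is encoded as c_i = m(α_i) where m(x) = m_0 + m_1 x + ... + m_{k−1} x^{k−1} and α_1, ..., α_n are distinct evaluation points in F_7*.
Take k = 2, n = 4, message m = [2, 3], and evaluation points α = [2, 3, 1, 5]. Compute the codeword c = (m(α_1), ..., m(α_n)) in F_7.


c = [1, 4, 5, 3]

Message polynomial: m(x) = 2 + 3·x (mod 7).
For each evaluation point α_i, compute m(α_i) mod 7:
  α_1 = 2: Horner steps 3 → 1, so m(2) = 1.
  α_2 = 3: Horner steps 3 → 4, so m(3) = 4.
  α_3 = 1: Horner steps 3 → 5, so m(1) = 5.
  α_4 = 5: Horner steps 3 → 3, so m(5) = 3.
Codeword c = [1, 4, 5, 3] ∈ F_7^4.


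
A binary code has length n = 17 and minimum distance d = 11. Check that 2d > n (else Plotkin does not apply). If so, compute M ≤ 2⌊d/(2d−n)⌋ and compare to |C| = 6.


Plotkin bound M ≤ 4; given |C| = 6 > bound (violated).

Check applicability: 2d = 22, n = 17.
2d − n = 5 > 0, so Plotkin applies.
Compute d/(2d−n) = 11/5 ≈ 2.2000.
⌊d/(2d−n)⌋ = 2.
Plotkin bound: M ≤ 2·2 = 4.
Given |C| = 6, check: VIOLATED.
This |C| is above the Plotkin bound, so no binary code with n = 17, d = 11 and 6 codewords exists.


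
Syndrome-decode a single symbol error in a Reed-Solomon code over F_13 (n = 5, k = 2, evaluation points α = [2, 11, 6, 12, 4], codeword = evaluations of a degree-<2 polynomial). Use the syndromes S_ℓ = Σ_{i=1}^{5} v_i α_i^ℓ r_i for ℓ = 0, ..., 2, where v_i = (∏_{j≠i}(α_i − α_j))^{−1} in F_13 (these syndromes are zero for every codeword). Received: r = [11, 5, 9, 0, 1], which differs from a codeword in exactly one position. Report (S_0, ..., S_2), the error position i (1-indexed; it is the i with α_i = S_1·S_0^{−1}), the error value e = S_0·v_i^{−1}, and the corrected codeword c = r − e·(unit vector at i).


S = (3, 5, 4), error at position 3, error magnitude e = 5, c = [11, 5, 4, 0, 1].

Step 1: column multipliers v_i = (∏_{j≠i}(α_i − α_j))^{−1} mod 13.
  i = 1 (α = 2): (2−11)(2−6)(2−12)(2−4) = (−9)·(−4)·(−10)·(−2) = 720 ≡ 5, so v_1 = 5^{−1} = 8 (mod 13).
  i = 2 (α = 11): (11−2)(11−6)(11−12)(11−4) = 9·5·(−1)·7 = −315 ≡ 10, so v_2 = 10^{−1} = 4 (mod 13).
  i = 3 (α = 6): (6−2)(6−11)(6−12)(6−4) = 4·(−5)·(−6)·2 = 240 ≡ 6, so v_3 = 6^{−1} = 11 (mod 13).
  i = 4 (α = 12): (12−2)(12−11)(12−6)(12−4) = 10·1·6·8 = 480 ≡ 12, so v_4 = 12^{−1} = 12 (mod 13).
  i = 5 (α = 4): (4−2)(4−11)(4−6)(4−12) = 2·(−7)·(−2)·(−8) = −224 ≡ 10, so v_5 = 10^{−1} = 4 (mod 13).
  v = [8, 4, 11, 12, 4].
Step 2: syndromes of r = [11, 5, 9, 0, 1] (all sums mod 13).
  S_0 = Σ v_i r_i = 8·11 + 4·5 + 11·9 + 12·0 + 4·1 = 211 ≡ 3.
  S_1 = Σ v_i α_i r_i = 8·2·11 + 4·11·5 + 11·6·9 + 12·12·0 + 4·4·1 = 1006 ≡ 5.
  α_i^2 mod 13 = [4, 4, 10, 1, 3].
  S_2 = Σ v_i α_i^2 r_i = 8·4·11 + 4·4·5 + 11·10·9 + 12·1·0 + 4·3·1 = 1434 ≡ 4.
  S = (3, 5, 4) ≠ 0, so r is not a codeword (an error is present).
Step 3: locate the error. For a single error e at position i, S_ℓ = v_i·e·α_i^ℓ, so α_err = S_1/S_0.
  S_0^{−1} = 3^{−1} = 9 (mod 13), so α_err = 5·9 = 45 ≡ 6 = α_3. Error position i = 3.
  Consistency check: S_2/S_1 = 4·8 = 32 ≡ 6 = α_err ✓ (single-error assumption holds).
Step 4: error magnitude e = S_0/v_3 = S_0·∏_{j≠3}(α_3 − α_j) = 3·6 = 18 ≡ 5 (mod 13).
Step 5: correct position 3: c_3 = r_3 − e = 9 − 5 ≡ 4 (mod 13). Hence c = [11, 5, 4, 0, 1].
  Check: interpolating c through the α_i gives m(x) = 8 + 8·x (degree < 2) with m(α_i) = c_i for every i, so c is indeed a codeword.


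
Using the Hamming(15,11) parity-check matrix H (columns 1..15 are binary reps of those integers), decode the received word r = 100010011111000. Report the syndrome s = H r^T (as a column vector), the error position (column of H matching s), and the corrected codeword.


s = (1, 0, 0, 0)^T, error position = 8, corrected codeword c = 100010001111000

Compute s = H r^T mod 2 one row at a time:
  s_1 = 1 + 1 + 1 + 1 + 1 + 0 + 0 + 0 = 5 ≡ 1 (mod 2).
  s_2 = 0 + 1 + 0 + 0 + 1 + 0 + 0 + 0 = 2 ≡ 0 (mod 2).
  s_3 = 0 + 0 + 0 + 0 + 1 + 1 + 0 + 0 = 2 ≡ 0 (mod 2).
  s_4 = 1 + 0 + 1 + 0 + 1 + 1 + 0 + 0 = 4 ≡ 0 (mod 2).
s = (1, 0, 0, 0)^T — this equals column 8 of H (binary 1000), so error is at position 8.
Correct: flip bit 8 of r = 100010011111000 to get c = 100010001111000.


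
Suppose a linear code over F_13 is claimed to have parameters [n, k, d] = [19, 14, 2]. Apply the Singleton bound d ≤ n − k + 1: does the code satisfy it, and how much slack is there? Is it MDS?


Singleton RHS = n − k + 1 = 6, slack = 4, bound satisfied, not MDS.

Singleton bound: d ≤ n − k + 1.
Here n = 19, k = 14, so n − k + 1 = 6.
Given d = 2, check d ≤ 6: YES.
Slack = (n − k + 1) − d = 4.
The code is NOT MDS (slack = 4 > 0).
Description: the claimed parameters are [19, 14, 2]_13; such a code would be non-MDS.


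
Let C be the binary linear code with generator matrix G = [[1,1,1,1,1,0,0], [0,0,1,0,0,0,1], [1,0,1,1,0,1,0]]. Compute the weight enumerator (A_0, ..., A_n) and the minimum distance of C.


Weight distribution: A_0 = 1, A_2 = 1, A_3 = 1, A_4 = 2, A_5 = 3. Minimum distance d = 2.

Enumerate all 2^3 = 8 messages m ∈ F_2^3.
For each, compute codeword c = mG in F_2^7, then tally its weight.
  m = 000 → c = 0000000, weight = 0.
  m = 100 → c = 1111100, weight = 5.
  m = 010 → c = 0010001, weight = 2.
  m = 110 → c = 1101101, weight = 5.
  m = 001 → c = 1011010, weight = 4.
  m = 101 → c = 0100110, weight = 3.
  m = 011 → c = 1001011, weight = 4.
  m = 111 → c = 0110111, weight = 5.
Tally weights:
  weight 0: 1 codewords.
  weight 2: 1 codewords.
  weight 3: 1 codewords.
  weight 4: 2 codewords.
  weight 5: 3 codewords.
Minimum distance d = smallest w > 0 with A_w > 0 = 2.
Sanity: Σ A_w = 8 = 2^3 = 8 ✓.


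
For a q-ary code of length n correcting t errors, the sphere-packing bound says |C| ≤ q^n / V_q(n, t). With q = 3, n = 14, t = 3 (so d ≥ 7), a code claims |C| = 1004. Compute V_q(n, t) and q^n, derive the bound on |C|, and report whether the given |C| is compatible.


V_q(n, t) = 3305, q^n = 4782969, Hamming bound = 1447, |C| = 1004 ≤ bound (satisfied).

Step 1: Compute V_q(n, t) = Σ_{j=0}^3 C(n, j) (q−1)^j.
  j = 0: C(14,0)·(2)^0 = 1·1 = 1.
  j = 1: C(14,1)·(2)^1 = 14·2 = 28.
  j = 2: C(14,2)·(2)^2 = 91·4 = 364.
  j = 3: C(14,3)·(2)^3 = 364·8 = 2912.
  V_q(n, t) = 1 + 28 + 364 + 2912 = 3305.
Step 2: q^n = 3^14 = 4782969.
Step 3: Hamming bound ⌊q^n / V_q(n,t)⌋ = ⌊4782969/3305⌋ = 1447.
Step 4: Compare |C| = 1004 to 1447: satisfied.
The claimed |C| lies below the Hamming bound.


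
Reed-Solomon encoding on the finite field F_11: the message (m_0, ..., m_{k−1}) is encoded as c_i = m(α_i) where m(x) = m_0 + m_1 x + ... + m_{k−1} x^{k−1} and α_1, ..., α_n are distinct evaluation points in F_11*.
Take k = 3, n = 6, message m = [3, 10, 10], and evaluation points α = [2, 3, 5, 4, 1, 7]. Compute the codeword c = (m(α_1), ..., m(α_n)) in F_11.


c = [8, 2, 6, 5, 1, 2]

Message polynomial: m(x) = 3 + 10·x + 10·x^2 (mod 11).
For each evaluation point α_i, compute m(α_i) mod 11:
  α_1 = 2: Horner steps 10 → 8 → 8, so m(2) = 8.
  α_2 = 3: Horner steps 10 → 7 → 2, so m(3) = 2.
  α_3 = 5: Horner steps 10 → 5 → 6, so m(5) = 6.
  α_4 = 4: Horner steps 10 → 6 → 5, so m(4) = 5.
  α_5 = 1: Horner steps 10 → 9 → 1, so m(1) = 1.
  α_6 = 7: Horner steps 10 → 3 → 2, so m(7) = 2.
Codeword c = [8, 2, 6, 5, 1, 2] ∈ F_11^6.


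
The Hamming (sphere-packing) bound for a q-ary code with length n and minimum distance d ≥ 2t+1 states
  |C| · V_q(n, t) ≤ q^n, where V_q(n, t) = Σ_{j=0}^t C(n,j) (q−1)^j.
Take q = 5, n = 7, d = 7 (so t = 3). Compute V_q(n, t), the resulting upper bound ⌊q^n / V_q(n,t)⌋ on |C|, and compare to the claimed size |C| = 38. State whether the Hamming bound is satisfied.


V_q(n, t) = 2605, q^n = 78125, Hamming bound = 29, |C| = 38 > bound (violated).

Step 1: Compute V_q(n, t) = Σ_{j=0}^3 C(n, j) (q−1)^j.
  j = 0: C(7,0)·(4)^0 = 1·1 = 1.
  j = 1: C(7,1)·(4)^1 = 7·4 = 28.
  j = 2: C(7,2)·(4)^2 = 21·16 = 336.
  j = 3: C(7,3)·(4)^3 = 35·64 = 2240.
  V_q(n, t) = 1 + 28 + 336 + 2240 = 2605.
Step 2: q^n = 5^7 = 78125.
Step 3: Hamming bound ⌊q^n / V_q(n,t)⌋ = ⌊78125/2605⌋ = 29.
Step 4: Compare |C| = 38 to 29: violated.
The claimed |C| lies above the Hamming bound, so no 5-ary code of length 7 with d ≥ 7 can have 38 codewords.


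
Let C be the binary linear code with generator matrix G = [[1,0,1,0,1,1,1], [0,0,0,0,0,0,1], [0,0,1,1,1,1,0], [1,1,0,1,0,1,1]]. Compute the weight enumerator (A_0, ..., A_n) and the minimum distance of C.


Weight distribution: A_0 = 1, A_1 = 1, A_2 = 2, A_3 = 2, A_4 = 5, A_5 = 5. Minimum distance d = 1.

Enumerate all 2^4 = 16 messages m ∈ F_2^4.
For each, compute codeword c = mG in F_2^7, then tally its weight.
  m = 0000 → c = 0000000, weight = 0.
  m = 1000 → c = 1010111, weight = 5.
  m = 0100 → c = 0000001, weight = 1.
  m = 1100 → c = 1010110, weight = 4.
  m = 0010 → c = 0011110, weight = 4.
  m = 1010 → c = 1001001, weight = 3.
  m = 0110 → c = 0011111, weight = 5.
  m = 1110 → c = 1001000, weight = 2.
  m = 0001 → c = 1101011, weight = 5.
  m = 1001 → c = 0111100, weight = 4.
  m = 0101 → c = 1101010, weight = 4.
  m = 1101 → c = 0111101, weight = 5.
  m = 0011 → c = 1110101, weight = 5.
  m = 1011 → c = 0100010, weight = 2.
  m = 0111 → c = 1110100, weight = 4.
  m = 1111 → c = 0100011, weight = 3.
Tally weights:
  weight 0: 1 codewords.
  weight 1: 1 codewords.
  weight 2: 2 codewords.
  weight 3: 2 codewords.
  weight 4: 5 codewords.
  weight 5: 5 codewords.
Minimum distance d = smallest w > 0 with A_w > 0 = 1.
Sanity: Σ A_w = 16 = 2^4 = 16 ✓.


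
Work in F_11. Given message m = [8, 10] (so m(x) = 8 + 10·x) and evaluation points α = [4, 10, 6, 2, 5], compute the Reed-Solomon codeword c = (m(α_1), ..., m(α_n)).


c = [4, 9, 2, 6, 3]

Message polynomial: m(x) = 8 + 10·x (mod 11).
For each evaluation point α_i, compute m(α_i) mod 11:
  α_1 = 4: Horner steps 10 → 4, so m(4) = 4.
  α_2 = 10: Horner steps 10 → 9, so m(10) = 9.
  α_3 = 6: Horner steps 10 → 2, so m(6) = 2.
  α_4 = 2: Horner steps 10 → 6, so m(2) = 6.
  α_5 = 5: Horner steps 10 → 3, so m(5) = 3.
Codeword c = [4, 9, 2, 6, 3] ∈ F_11^5.


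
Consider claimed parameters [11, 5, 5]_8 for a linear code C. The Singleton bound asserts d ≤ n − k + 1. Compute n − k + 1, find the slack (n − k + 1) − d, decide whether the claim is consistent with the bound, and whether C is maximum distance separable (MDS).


Singleton RHS = n − k + 1 = 7, slack = 2, bound satisfied, not MDS.

Singleton bound: d ≤ n − k + 1.
Here n = 11, k = 5, so n − k + 1 = 7.
Given d = 5, check d ≤ 7: YES.
Slack = (n − k + 1) − d = 2.
The code is NOT MDS (slack = 2 > 0).
Description: the claimed parameters are [11, 5, 5]_8; such a code would be non-MDS.


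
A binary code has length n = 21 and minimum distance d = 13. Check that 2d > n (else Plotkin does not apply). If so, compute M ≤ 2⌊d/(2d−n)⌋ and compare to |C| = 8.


Plotkin bound M ≤ 4; given |C| = 8 > bound (violated).

Check applicability: 2d = 26, n = 21.
2d − n = 5 > 0, so Plotkin applies.
Compute d/(2d−n) = 13/5 ≈ 2.6000.
⌊d/(2d−n)⌋ = 2.
Plotkin bound: M ≤ 2·2 = 4.
Given |C| = 8, check: VIOLATED.
This |C| is above the Plotkin bound, so no binary code with n = 21, d = 13 and 8 codewords exists.


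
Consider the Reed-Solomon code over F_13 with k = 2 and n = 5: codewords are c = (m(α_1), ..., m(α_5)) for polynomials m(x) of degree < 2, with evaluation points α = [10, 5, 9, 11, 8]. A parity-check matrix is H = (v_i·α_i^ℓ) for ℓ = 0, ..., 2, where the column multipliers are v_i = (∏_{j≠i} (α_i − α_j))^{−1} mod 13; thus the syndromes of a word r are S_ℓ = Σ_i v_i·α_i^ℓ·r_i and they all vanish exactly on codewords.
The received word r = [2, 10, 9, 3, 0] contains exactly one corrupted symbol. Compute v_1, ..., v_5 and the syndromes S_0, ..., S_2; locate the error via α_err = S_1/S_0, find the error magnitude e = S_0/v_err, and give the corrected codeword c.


S = (1, 9, 3), error at position 3, error magnitude e = 8, c = [2, 10, 1, 3, 0].

Step 1: column multipliers v_i = (∏_{j≠i}(α_i − α_j))^{−1} mod 13.
  i = 1 (α = 10): (10−5)(10−9)(10−11)(10−8) = 5·1·(−1)·2 = −10 ≡ 3, so v_1 = 3^{−1} = 9 (mod 13).
  i = 2 (α = 5): (5−10)(5−9)(5−11)(5−8) = (−5)·(−4)·(−6)·(−3) = 360 ≡ 9, so v_2 = 9^{−1} = 3 (mod 13).
  i = 3 (α = 9): (9−10)(9−5)(9−11)(9−8) = (−1)·4·(−2)·1 = 8 ≡ 8, so v_3 = 8^{−1} = 5 (mod 13).
  i = 4 (α = 11): (11−10)(11−5)(11−9)(11−8) = 1·6·2·3 = 36 ≡ 10, so v_4 = 10^{−1} = 4 (mod 13).
  i = 5 (α = 8): (8−10)(8−5)(8−9)(8−11) = (−2)·3·(−1)·(−3) = −18 ≡ 8, so v_5 = 8^{−1} = 5 (mod 13).
  v = [9, 3, 5, 4, 5].
Step 2: syndromes of r = [2, 10, 9, 3, 0] (all sums mod 13).
  S_0 = Σ v_i r_i = 9·2 + 3·10 + 5·9 + 4·3 + 5·0 = 105 ≡ 1.
  S_1 = Σ v_i α_i r_i = 9·10·2 + 3·5·10 + 5·9·9 + 4·11·3 + 5·8·0 = 867 ≡ 9.
  α_i^2 mod 13 = [9, 12, 3, 4, 12].
  S_2 = Σ v_i α_i^2 r_i = 9·9·2 + 3·12·10 + 5·3·9 + 4·4·3 + 5·12·0 = 705 ≡ 3.
  S = (1, 9, 3) ≠ 0, so r is not a codeword (an error is present).
Step 3: locate the error. For a single error e at position i, S_ℓ = v_i·e·α_i^ℓ, so α_err = S_1/S_0.
  S_0^{−1} = 1^{−1} = 1 (mod 13), so α_err = 9·1 = 9 ≡ 9 = α_3. Error position i = 3.
  Consistency check: S_2/S_1 = 3·3 = 9 ≡ 9 = α_err ✓ (single-error assumption holds).
Step 4: error magnitude e = S_0/v_3 = S_0·∏_{j≠3}(α_3 − α_j) = 1·8 = 8 ≡ 8 (mod 13).
Step 5: correct position 3: c_3 = r_3 − e = 9 − 8 ≡ 1 (mod 13). Hence c = [2, 10, 1, 3, 0].
  Check: interpolating c through the α_i gives m(x) = 5 + 1·x (degree < 2) with m(α_i) = c_i for every i, so c is indeed a codeword.


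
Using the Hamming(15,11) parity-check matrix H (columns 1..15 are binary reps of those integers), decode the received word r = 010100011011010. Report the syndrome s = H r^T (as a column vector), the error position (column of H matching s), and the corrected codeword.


s = (1, 1, 1, 0)^T, error position = 14, corrected codeword c = 010100011011000

Compute s = H r^T mod 2 one row at a time:
  s_1 = 1 + 1 + 0 + 1 + 1 + 0 + 1 + 0 = 5 ≡ 1 (mod 2).
  s_2 = 1 + 0 + 0 + 0 + 1 + 0 + 1 + 0 = 3 ≡ 1 (mod 2).
  s_3 = 1 + 0 + 0 + 0 + 0 + 1 + 1 + 0 = 3 ≡ 1 (mod 2).
  s_4 = 0 + 0 + 0 + 0 + 1 + 1 + 0 + 0 = 2 ≡ 0 (mod 2).
s = (1, 1, 1, 0)^T — this equals column 14 of H (binary 1110), so error is at position 14.
Correct: flip bit 14 of r = 010100011011010 to get c = 010100011011000.


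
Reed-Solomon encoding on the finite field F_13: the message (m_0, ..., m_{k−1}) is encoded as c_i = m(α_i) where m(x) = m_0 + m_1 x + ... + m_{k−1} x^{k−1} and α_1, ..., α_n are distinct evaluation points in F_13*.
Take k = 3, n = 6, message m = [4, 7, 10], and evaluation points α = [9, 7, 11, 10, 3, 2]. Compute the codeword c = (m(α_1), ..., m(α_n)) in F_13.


c = [6, 10, 4, 8, 11, 6]

Message polynomial: m(x) = 4 + 7·x + 10·x^2 (mod 13).
For each evaluation point α_i, compute m(α_i) mod 13:
  α_1 = 9: Horner steps 10 → 6 → 6, so m(9) = 6.
  α_2 = 7: Horner steps 10 → 12 → 10, so m(7) = 10.
  α_3 = 11: Horner steps 10 → 0 → 4, so m(11) = 4.
  α_4 = 10: Horner steps 10 → 3 → 8, so m(10) = 8.
  α_5 = 3: Horner steps 10 → 11 → 11, so m(3) = 11.
  α_6 = 2: Horner steps 10 → 1 → 6, so m(2) = 6.
Codeword c = [6, 10, 4, 8, 11, 6] ∈ F_13^6.


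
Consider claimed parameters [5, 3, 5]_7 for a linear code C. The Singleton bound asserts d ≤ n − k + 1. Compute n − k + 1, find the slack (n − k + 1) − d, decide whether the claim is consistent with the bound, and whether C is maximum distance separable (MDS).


Singleton RHS = n − k + 1 = 3, slack = -2, bound violated (no such code; not MDS).

Singleton bound: d ≤ n − k + 1.
Here n = 5, k = 3, so n − k + 1 = 3.
Given d = 5, check d ≤ 3: NO.
Slack = (n − k + 1) − d = -2.
The slack is negative: d = 5 exceeds n − k + 1 = 3 by 2, so the Singleton bound is violated and no linear [5, 3, 5]_7 code can exist. In particular it is not MDS (MDS requires d = n − k + 1 exactly).
Description: the claimed parameters are [5, 3, 5]_7; such a code would be impossible (violates the Singleton bound).


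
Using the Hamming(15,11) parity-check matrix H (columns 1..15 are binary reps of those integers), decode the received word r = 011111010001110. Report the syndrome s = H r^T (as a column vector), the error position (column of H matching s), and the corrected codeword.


s = (0, 0, 0, 1)^T, error position = 1, corrected codeword c = 111111010001110

Compute s = H r^T mod 2 one row at a time:
  s_1 = 1 + 0 + 0 + 0 + 1 + 1 + 1 + 0 = 4 ≡ 0 (mod 2).
  s_2 = 1 + 1 + 1 + 0 + 1 + 1 + 1 + 0 = 6 ≡ 0 (mod 2).
  s_3 = 1 + 1 + 1 + 0 + 0 + 0 + 1 + 0 = 4 ≡ 0 (mod 2).
  s_4 = 0 + 1 + 1 + 0 + 0 + 0 + 1 + 0 = 3 ≡ 1 (mod 2).
s = (0, 0, 0, 1)^T — this equals column 1 of H (binary 0001), so error is at position 1.
Correct: flip bit 1 of r = 011111010001110 to get c = 111111010001110.


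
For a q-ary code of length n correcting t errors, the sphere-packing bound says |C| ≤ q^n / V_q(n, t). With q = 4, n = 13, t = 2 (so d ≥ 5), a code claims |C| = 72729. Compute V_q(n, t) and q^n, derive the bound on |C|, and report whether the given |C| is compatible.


V_q(n, t) = 742, q^n = 67108864, Hamming bound = 90443, |C| = 72729 ≤ bound (satisfied).

Step 1: Compute V_q(n, t) = Σ_{j=0}^2 C(n, j) (q−1)^j.
  j = 0: C(13,0)·(3)^0 = 1·1 = 1.
  j = 1: C(13,1)·(3)^1 = 13·3 = 39.
  j = 2: C(13,2)·(3)^2 = 78·9 = 702.
  V_q(n, t) = 1 + 39 + 702 = 742.
Step 2: q^n = 4^13 = 67108864.
Step 3: Hamming bound ⌊q^n / V_q(n,t)⌋ = ⌊67108864/742⌋ = 90443.
Step 4: Compare |C| = 72729 to 90443: satisfied.
The claimed |C| lies below the Hamming bound.


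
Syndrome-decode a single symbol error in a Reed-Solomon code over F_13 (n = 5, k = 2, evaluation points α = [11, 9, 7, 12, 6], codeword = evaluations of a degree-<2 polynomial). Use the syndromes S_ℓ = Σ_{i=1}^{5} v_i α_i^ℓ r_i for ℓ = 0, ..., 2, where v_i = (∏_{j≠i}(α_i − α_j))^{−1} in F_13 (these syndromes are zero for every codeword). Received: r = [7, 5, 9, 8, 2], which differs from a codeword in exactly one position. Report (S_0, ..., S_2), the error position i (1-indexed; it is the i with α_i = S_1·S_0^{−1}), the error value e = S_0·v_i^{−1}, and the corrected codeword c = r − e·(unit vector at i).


S = (7, 10, 5), error at position 3, error magnitude e = 6, c = [7, 5, 3, 8, 2].

Step 1: column multipliers v_i = (∏_{j≠i}(α_i − α_j))^{−1} mod 13.
  i = 1 (α = 11): (11−9)(11−7)(11−12)(11−6) = 2·4·(−1)·5 = −40 ≡ 12, so v_1 = 12^{−1} = 12 (mod 13).
  i = 2 (α = 9): (9−11)(9−7)(9−12)(9−6) = (−2)·2·(−3)·3 = 36 ≡ 10, so v_2 = 10^{−1} = 4 (mod 13).
  i = 3 (α = 7): (7−11)(7−9)(7−12)(7−6) = (−4)·(−2)·(−5)·1 = −40 ≡ 12, so v_3 = 12^{−1} = 12 (mod 13).
  i = 4 (α = 12): (12−11)(12−9)(12−7)(12−6) = 1·3·5·6 = 90 ≡ 12, so v_4 = 12^{−1} = 12 (mod 13).
  i = 5 (α = 6): (6−11)(6−9)(6−7)(6−12) = (−5)·(−3)·(−1)·(−6) = 90 ≡ 12, so v_5 = 12^{−1} = 12 (mod 13).
  v = [12, 4, 12, 12, 12].
Step 2: syndromes of r = [7, 5, 9, 8, 2] (all sums mod 13).
  S_0 = Σ v_i r_i = 12·7 + 4·5 + 12·9 + 12·8 + 12·2 = 332 ≡ 7.
  S_1 = Σ v_i α_i r_i = 12·11·7 + 4·9·5 + 12·7·9 + 12·12·8 + 12·6·2 = 3156 ≡ 10.
  α_i^2 mod 13 = [4, 3, 10, 1, 10].
  S_2 = Σ v_i α_i^2 r_i = 12·4·7 + 4·3·5 + 12·10·9 + 12·1·8 + 12·10·2 = 1812 ≡ 5.
  S = (7, 10, 5) ≠ 0, so r is not a codeword (an error is present).
Step 3: locate the error. For a single error e at position i, S_ℓ = v_i·e·α_i^ℓ, so α_err = S_1/S_0.
  S_0^{−1} = 7^{−1} = 2 (mod 13), so α_err = 10·2 = 20 ≡ 7 = α_3. Error position i = 3.
  Consistency check: S_2/S_1 = 5·4 = 20 ≡ 7 = α_err ✓ (single-error assumption holds).
Step 4: error magnitude e = S_0/v_3 = S_0·∏_{j≠3}(α_3 − α_j) = 7·12 = 84 ≡ 6 (mod 13).
Step 5: correct position 3: c_3 = r_3 − e = 9 − 6 ≡ 3 (mod 13). Hence c = [7, 5, 3, 8, 2].
  Check: interpolating c through the α_i gives m(x) = 9 + 1·x (degree < 2) with m(α_i) = c_i for every i, so c is indeed a codeword.
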